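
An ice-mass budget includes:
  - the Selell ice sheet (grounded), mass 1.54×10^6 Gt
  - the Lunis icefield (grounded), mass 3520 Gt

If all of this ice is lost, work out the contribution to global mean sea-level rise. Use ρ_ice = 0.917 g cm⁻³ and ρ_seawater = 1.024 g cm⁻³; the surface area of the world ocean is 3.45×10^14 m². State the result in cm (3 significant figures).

≈ 437 cm

Selell: 1.54×10^6 Gt = 1.540×10^18 kg; dividing by ρ_w = 1.024 g cm⁻³ = 1024 kg m⁻³ gives 1.504×10^15 m³ of water.
Lunis: 3520 Gt = 3.520×10^15 kg; dividing by ρ_w = 1024 kg m⁻³ gives 3.438×10^12 m³ of water.
Total added water ≈ 1.507×10^15 m³ over 3.45×10^14 m² → Δh = 4.37 m = 437 cm.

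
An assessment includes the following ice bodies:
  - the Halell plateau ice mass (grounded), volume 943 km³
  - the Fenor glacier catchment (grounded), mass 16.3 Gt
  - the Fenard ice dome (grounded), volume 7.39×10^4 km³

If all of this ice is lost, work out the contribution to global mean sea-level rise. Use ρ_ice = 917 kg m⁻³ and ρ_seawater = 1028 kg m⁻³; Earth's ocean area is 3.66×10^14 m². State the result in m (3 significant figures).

≈ 0.182 m

Halell: 943 km³ × (917/1028) = 841.2 km³ of water.
Fenor: 16.3 Gt = 1.630×10^13 kg; dividing by ρ_w = 1028 kg m⁻³ gives 1.586×10^10 m³ of water.
Fenard: 7.39×10^4 km³ × (917/1028) = 6.592×10^4 km³ of water.
Total added water ≈ 6.678×10^13 m³ over 3.66×10^14 m² → Δh = 0.182 m.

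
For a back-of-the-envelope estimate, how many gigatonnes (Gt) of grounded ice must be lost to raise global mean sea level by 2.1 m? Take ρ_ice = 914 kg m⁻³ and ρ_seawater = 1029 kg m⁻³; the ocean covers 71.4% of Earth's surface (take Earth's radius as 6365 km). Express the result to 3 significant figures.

Required water volume = Δh × A = 2.1 m × 3.64×10^14 m² = 7.634×10^14 m³.
ρ_w = 1029 kg m⁻³, so the mass of water = 7.634×10^14 m³ × 1029 kg m⁻³ = 7.855×10^17 kg = 7.85×10^5 Gt (and the same mass of ice, by conservation).

≈ 7.85×10^5 Gt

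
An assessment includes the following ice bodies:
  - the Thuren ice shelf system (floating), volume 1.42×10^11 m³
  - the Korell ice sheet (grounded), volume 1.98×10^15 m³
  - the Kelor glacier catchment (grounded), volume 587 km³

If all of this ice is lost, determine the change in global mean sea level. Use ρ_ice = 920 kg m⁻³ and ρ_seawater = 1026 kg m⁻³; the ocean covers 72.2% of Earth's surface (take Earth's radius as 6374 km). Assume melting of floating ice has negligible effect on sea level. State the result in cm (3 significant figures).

The Thuren ice shelf system is floating and already displaces its own weight of water, so its melt adds essentially nothing to sea level.
Korell: 1.98×10^15 m³ × (920/1026) = 1.775×10^15 m³ of water.
Kelor: 587 km³ × (920/1026) = 526.4 km³ of water.
Total added water ≈ 1.776×10^15 m³ over 3.69×10^14 m² → Δh = 4.82 m = 482 cm.

≈ 482 cm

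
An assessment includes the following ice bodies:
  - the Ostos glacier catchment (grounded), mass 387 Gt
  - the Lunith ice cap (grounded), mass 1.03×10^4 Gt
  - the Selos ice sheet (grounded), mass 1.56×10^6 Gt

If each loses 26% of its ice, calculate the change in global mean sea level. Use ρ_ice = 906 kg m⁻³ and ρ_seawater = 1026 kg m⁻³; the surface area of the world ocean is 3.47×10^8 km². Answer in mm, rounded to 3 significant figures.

≈ 1150 mm

Ostos: 0.26 × 387 Gt = 1.006×10^14 kg; dividing by ρ_w = 1026 kg m⁻³ gives 9.807×10^10 m³ of water.
Lunith: 0.26 × 1.03×10^4 Gt = 2.678×10^15 kg; dividing by ρ_w = 1026 kg m⁻³ gives 2.610×10^12 m³ of water.
Selos: 0.26 × 1.56×10^6 Gt = 4.056×10^17 kg; dividing by ρ_w = 1026 kg m⁻³ gives 3.953×10^14 m³ of water.
Total added water ≈ 3.980×10^14 m³ over 3.47×10^14 m² → Δh = 1.15 m = 1150 mm.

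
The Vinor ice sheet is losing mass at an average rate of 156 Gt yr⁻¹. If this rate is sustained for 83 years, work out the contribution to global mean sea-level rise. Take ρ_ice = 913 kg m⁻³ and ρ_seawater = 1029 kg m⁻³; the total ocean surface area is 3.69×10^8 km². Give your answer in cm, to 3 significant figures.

Total mass lost = 156 Gt/yr × 83 yr = 1.295×10^4 Gt = 1.295×10^16 kg.
ρ_w = 1029 kg m⁻³, so water volume = 1.295×10^16 / 1029 = 1.258×10^13 m³.
Δh = 1.258×10^13 / 3.69×10^14 = 0.0341 m = 3.41 cm.

≈ 3.41 cm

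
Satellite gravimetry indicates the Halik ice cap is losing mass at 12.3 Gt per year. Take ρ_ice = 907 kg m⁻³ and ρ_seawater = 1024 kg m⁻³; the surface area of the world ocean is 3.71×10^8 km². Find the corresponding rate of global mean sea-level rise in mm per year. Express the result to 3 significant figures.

ρ_w = 1024 kg m⁻³. Annual water volume added = 12.3 Gt / ρ_w = 1.230×10^13 kg / 1024 kg m⁻³ = 1.201×10^10 m³.
Δh per year = 1.201×10^10 / 3.71×10^14 = 3.24×10^-5 m = 0.0324 mm.

≈ 0.0324 mm/yr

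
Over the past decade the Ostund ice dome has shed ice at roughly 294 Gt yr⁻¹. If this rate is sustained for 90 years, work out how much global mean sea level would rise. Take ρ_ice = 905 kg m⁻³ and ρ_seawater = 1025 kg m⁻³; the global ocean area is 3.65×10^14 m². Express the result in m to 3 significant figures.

Total mass lost = 294 Gt/yr × 90 yr = 2.646×10^4 Gt = 2.646×10^16 kg.
ρ_w = 1025 kg m⁻³, so water volume = 2.646×10^16 / 1025 = 2.581×10^13 m³.
Δh = 2.581×10^13 / 3.65×10^14 = 0.0707 m.

≈ 0.0707 m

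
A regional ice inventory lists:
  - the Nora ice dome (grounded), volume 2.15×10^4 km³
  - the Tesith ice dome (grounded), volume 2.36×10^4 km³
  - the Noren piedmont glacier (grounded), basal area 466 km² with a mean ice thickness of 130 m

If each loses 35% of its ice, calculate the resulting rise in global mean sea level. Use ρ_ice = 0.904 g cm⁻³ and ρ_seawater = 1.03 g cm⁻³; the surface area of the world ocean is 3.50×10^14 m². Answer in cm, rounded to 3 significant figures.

≈ 3.96 cm

Nora: 0.35 × 2.15×10^4 km³ × (904/1030) = 6604 km³ of water.
Tesith: 0.35 × 2.36×10^4 km³ × (904/1030) = 7250 km³ of water.
Noren: ice volume = 466 km² × 130 m = 60.58 km³; 0.35 × 60.58 × (904/1030) = 18.61 km³ of water.
Total added water ≈ 1.387×10^13 m³ over 3.50×10^14 m² → Δh = 0.0396 m = 3.96 cm.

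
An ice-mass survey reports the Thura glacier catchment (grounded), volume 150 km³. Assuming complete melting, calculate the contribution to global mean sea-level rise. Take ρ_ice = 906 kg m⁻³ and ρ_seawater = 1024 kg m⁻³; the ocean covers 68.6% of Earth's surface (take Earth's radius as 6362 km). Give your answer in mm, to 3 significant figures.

≈ 0.380 mm

Thura: 150 km³ × (906/1024) = 132.7 km³ of water.
Spread over 3.49×10^14 m² of ocean, Δh = 1.327×10^11 / 3.49×10^14 = 3.80×10^-4 m = 0.380 mm.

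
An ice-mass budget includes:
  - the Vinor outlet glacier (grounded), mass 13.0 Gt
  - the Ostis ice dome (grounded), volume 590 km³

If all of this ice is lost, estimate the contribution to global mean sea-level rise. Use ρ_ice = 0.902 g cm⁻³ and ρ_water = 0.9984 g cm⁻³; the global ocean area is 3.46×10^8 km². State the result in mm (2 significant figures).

≈ 1.6 mm

Vinor: 13.0 Gt = 1.300×10^13 kg; dividing by ρ_w = 0.9984 g cm⁻³ = 998.4 kg m⁻³ gives 1.302×10^10 m³ of water.
Ostis: 590 km³ × (902/998.4) = 533.0 km³ of water.
Total added water ≈ 5.461×10^11 m³ over 3.46×10^14 m² → Δh = 1.58×10^-3 m = 1.6 mm.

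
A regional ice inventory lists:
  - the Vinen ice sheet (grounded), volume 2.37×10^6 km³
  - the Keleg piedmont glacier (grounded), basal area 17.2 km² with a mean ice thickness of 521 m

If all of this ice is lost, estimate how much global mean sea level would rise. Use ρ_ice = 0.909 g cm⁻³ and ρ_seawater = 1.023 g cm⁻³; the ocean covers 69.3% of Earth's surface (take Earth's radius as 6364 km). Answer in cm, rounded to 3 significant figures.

Vinen: 2.37×10^6 km³ × (909/1023) = 2.106×10^6 km³ of water.
Keleg: ice volume = 17.2 km² × 521 m = 8.961 km³; 8.961 × (909/1023) = 7.963 km³ of water.
Total added water ≈ 2.106×10^15 m³ over 3.53×10^14 m² → Δh = 5.97 m = 597 cm.

≈ 597 cm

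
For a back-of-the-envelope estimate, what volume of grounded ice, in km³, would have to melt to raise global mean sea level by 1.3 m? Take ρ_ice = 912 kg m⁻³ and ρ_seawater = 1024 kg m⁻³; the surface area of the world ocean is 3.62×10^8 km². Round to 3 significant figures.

≈ 5.28×10^5 km³

Required water volume = Δh × A = 1.3 m × 3.62×10^14 m² = 4.706×10^14 m³ = 4.706×10^5 km³.
Ice volume = water volume × ρ_w/ρ_ice = 4.706×10^5 × 1024/912 = 5.28×10^5 km³.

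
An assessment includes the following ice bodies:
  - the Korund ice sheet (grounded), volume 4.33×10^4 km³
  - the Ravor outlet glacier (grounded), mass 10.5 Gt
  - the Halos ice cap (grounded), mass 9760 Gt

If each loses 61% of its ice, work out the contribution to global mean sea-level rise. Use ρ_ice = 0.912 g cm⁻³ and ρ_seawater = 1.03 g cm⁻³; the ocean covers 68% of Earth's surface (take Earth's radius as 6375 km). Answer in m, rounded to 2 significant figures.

Korund: 0.61 × 4.33×10^4 km³ × (912/1030) = 2.339×10^4 km³ of water.
Ravor: 0.61 × 10.5 Gt = 6.405×10^12 kg; dividing by ρ_w = 1.03 g cm⁻³ = 1030 kg m⁻³ gives 6.218×10^9 m³ of water.
Halos: 0.61 × 9760 Gt = 5.954×10^15 kg; dividing by ρ_w = 1030 kg m⁻³ gives 5.780×10^12 m³ of water.
Total added water ≈ 2.917×10^13 m³ over 3.47×10^14 m² → Δh = 0.0840 m.

≈ 0.084 m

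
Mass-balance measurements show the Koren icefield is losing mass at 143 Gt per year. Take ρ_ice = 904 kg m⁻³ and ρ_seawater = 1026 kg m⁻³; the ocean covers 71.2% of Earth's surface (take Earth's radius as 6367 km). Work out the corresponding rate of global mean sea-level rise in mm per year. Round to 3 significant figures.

≈ 0.384 mm/yr

ρ_w = 1026 kg m⁻³. Annual water volume added = 143 Gt / ρ_w = 1.430×10^14 kg / 1026 kg m⁻³ = 1.394×10^11 m³.
Δh per year = 1.394×10^11 / 3.63×10^14 = 3.84×10^-4 m = 0.384 mm.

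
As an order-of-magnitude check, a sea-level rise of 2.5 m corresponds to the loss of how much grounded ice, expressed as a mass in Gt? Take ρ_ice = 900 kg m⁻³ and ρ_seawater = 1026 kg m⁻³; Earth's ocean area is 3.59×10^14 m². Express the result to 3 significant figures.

≈ 9.21×10^5 Gt

Required water volume = Δh × A = 2.5 m × 3.59×10^14 m² = 8.975×10^14 m³.
ρ_w = 1026 kg m⁻³, so the mass of water = 8.975×10^14 m³ × 1026 kg m⁻³ = 9.208×10^17 kg = 9.21×10^5 Gt (and the same mass of ice, by conservation).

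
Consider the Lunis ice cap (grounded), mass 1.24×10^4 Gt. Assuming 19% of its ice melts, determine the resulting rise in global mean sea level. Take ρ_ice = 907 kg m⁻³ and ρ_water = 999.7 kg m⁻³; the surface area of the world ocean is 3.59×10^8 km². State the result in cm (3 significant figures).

≈ 0.656 cm

Lunis: 0.19 × 1.24×10^4 Gt = 2.356×10^15 kg; dividing by ρ_w = 999.7 kg m⁻³ gives 2.357×10^12 m³ of water.
Spread over 3.59×10^14 m² of ocean, Δh = 2.357×10^12 / 3.59×10^14 = 6.56×10^-3 m = 0.656 cm.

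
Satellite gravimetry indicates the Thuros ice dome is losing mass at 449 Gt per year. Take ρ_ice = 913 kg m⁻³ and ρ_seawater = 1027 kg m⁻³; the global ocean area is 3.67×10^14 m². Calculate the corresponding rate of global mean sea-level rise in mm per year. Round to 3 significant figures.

≈ 1.19 mm/yr

ρ_w = 1027 kg m⁻³. Annual water volume added = 449 Gt / ρ_w = 4.490×10^14 kg / 1027 kg m⁻³ = 4.372×10^11 m³.
Δh per year = 4.372×10^11 / 3.67×10^14 = 1.19×10^-3 m = 1.19 mm.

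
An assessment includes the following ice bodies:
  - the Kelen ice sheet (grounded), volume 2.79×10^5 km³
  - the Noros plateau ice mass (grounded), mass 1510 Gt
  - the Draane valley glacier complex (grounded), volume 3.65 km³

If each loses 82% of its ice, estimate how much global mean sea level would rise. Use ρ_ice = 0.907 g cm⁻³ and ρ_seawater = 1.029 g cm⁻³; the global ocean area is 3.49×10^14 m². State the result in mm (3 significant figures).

≈ 581 mm

Kelen: 0.82 × 2.79×10^5 km³ × (907/1029) = 2.017×10^5 km³ of water.
Noros: 0.82 × 1510 Gt = 1.238×10^15 kg; dividing by ρ_w = 1.029 g cm⁻³ = 1029 kg m⁻³ gives 1.203×10^12 m³ of water.
Draane: 0.82 × 3.65 km³ × (907/1029) = 2.638 km³ of water.
Total added water ≈ 2.029×10^14 m³ over 3.49×10^14 m² → Δh = 0.581 m = 581 mm.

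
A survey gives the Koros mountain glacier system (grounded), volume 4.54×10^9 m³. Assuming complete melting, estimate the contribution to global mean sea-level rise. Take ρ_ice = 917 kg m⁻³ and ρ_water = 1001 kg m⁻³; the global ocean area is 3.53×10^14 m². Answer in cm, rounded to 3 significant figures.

≈ 1.18×10^-3 cm

Koros: 4.54×10^9 m³ × (917/1001) = 4.159×10^9 m³ of water.
Spread over 3.53×10^14 m² of ocean, Δh = 4.159×10^9 / 3.53×10^14 = 1.18×10^-5 m = 1.18×10^-3 cm.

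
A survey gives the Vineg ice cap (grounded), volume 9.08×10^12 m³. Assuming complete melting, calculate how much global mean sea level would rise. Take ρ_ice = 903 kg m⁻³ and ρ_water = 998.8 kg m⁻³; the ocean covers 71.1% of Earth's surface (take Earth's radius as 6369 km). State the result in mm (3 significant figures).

Vineg: 9.08×10^12 m³ × (903/998.8) = 8.209×10^12 m³ of water.
Spread over 3.62×10^14 m² of ocean, Δh = 8.209×10^12 / 3.62×10^14 = 0.0227 m = 22.7 mm.

≈ 22.7 mm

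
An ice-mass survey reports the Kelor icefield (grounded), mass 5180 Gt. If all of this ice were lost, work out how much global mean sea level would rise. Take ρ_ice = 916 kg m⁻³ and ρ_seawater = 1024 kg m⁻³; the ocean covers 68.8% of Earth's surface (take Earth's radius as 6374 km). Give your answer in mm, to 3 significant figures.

≈ 14.4 mm

Kelor: 5180 Gt = 5.180×10^15 kg; dividing by ρ_w = 1024 kg m⁻³ gives 5.059×10^12 m³ of water.
Spread over 3.51×10^14 m² of ocean, Δh = 5.059×10^12 / 3.51×10^14 = 0.0144 m = 14.4 mm.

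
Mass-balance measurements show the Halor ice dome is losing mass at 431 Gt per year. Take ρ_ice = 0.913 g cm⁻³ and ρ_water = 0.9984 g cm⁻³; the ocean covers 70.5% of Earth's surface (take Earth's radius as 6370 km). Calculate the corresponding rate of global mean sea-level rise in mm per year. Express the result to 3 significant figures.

ρ_w = 0.9984 g cm⁻³ = 998.4 kg m⁻³. Annual water volume added = 431 Gt / ρ_w = 4.310×10^14 kg / 998.4 kg m⁻³ = 4.317×10^11 m³.
Δh per year = 4.317×10^11 / 3.59×10^14 = 1.20×10^-3 m = 1.20 mm.

≈ 1.20 mm/yr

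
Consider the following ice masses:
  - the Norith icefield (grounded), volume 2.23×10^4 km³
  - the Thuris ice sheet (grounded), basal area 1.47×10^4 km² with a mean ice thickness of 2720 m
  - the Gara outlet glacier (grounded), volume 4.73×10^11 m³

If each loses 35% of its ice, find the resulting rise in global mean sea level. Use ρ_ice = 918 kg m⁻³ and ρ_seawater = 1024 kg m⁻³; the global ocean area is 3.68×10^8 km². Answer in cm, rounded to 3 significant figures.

≈ 5.35 cm

Norith: 0.35 × 2.23×10^4 km³ × (918/1024) = 6997 km³ of water.
Thuris: ice volume = 1.47×10^4 km² × 2720 m = 3.998×10^4 km³; 0.35 × 3.998×10^4 × (918/1024) = 1.255×10^4 km³ of water.
Gara: 0.35 × 4.73×10^11 m³ × (918/1024) = 1.484×10^11 m³ of water.
Total added water ≈ 1.969×10^13 m³ over 3.68×10^14 m² → Δh = 0.0535 m = 5.35 cm.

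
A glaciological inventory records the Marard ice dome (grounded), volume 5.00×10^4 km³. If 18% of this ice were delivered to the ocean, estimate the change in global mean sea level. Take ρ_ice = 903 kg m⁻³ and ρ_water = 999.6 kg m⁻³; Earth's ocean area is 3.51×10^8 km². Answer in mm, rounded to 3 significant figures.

Marard: 0.18 × 5.00×10^4 km³ × (903/999.6) = 8130 km³ of water.
Spread over 3.51×10^14 m² of ocean, Δh = 8.130×10^12 / 3.51×10^14 = 0.0232 m = 23.2 mm.

≈ 23.2 mm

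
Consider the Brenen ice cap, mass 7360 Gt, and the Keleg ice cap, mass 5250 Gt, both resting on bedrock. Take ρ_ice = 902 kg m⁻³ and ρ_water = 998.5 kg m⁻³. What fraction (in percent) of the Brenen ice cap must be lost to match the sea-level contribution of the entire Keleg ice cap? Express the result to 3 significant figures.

Equal sea-level rise means equal mass of meltwater, i.e. equal mass of ice lost.
Ice mass of Keleg: 5.250×10^15 kg; ice mass of Brenen: 7.360×10^15 kg.
Fraction required = 5.250×10^15 / 7.360×10^15 = 0.713 → 71.3 %.

≈ 71.3 %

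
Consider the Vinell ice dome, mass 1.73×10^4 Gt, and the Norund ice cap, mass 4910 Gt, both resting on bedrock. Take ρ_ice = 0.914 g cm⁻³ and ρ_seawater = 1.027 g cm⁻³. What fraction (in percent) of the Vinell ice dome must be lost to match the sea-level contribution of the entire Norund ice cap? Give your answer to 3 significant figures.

Equal sea-level rise means equal mass of meltwater, i.e. equal mass of ice lost.
Ice mass of Norund: 4.910×10^15 kg; ice mass of Vinell: 1.730×10^16 kg.
Fraction required = 4.910×10^15 / 1.730×10^16 = 0.284 → 28.4 %.

≈ 28.4 %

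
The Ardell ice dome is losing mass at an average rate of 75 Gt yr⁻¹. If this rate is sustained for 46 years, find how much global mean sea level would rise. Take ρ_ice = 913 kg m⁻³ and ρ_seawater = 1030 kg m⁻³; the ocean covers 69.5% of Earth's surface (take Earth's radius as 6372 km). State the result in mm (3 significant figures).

Total mass lost = 75 Gt/yr × 46 yr = 3450 Gt = 3.450×10^15 kg.
ρ_w = 1030 kg m⁻³, so water volume = 3.450×10^15 / 1030 = 3.350×10^12 m³.
Δh = 3.350×10^12 / 3.55×10^14 = 9.45×10^-3 m = 9.45 mm.

≈ 9.45 mm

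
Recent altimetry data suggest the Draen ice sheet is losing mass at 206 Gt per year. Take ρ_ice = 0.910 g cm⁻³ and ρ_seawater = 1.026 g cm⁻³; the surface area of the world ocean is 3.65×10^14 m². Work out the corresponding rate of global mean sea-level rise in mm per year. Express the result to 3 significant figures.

≈ 0.550 mm/yr

ρ_w = 1.026 g cm⁻³ = 1026 kg m⁻³. Annual water volume added = 206 Gt / ρ_w = 2.060×10^14 kg / 1026 kg m⁻³ = 2.008×10^11 m³.
Δh per year = 2.008×10^11 / 3.65×10^14 = 5.50×10^-4 m = 0.550 mm.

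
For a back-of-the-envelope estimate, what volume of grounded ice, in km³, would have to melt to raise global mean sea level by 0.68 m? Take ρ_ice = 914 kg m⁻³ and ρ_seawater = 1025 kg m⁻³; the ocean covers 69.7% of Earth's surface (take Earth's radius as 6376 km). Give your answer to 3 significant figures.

≈ 2.72×10^5 km³

Required water volume = Δh × A = 0.68 m × 3.56×10^14 m² = 2.421×10^14 m³ = 2.421×10^5 km³.
Ice volume = water volume × ρ_w/ρ_ice = 2.421×10^5 × 1025/914 = 2.72×10^5 km³.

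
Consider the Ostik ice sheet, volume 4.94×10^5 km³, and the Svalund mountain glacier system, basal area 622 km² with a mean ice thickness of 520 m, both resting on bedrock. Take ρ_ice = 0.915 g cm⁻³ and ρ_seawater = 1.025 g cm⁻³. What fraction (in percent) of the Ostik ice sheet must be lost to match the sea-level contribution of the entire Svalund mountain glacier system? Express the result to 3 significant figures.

≈ 0.0655 %

Equal sea-level rise means equal mass of meltwater, i.e. equal mass of ice lost.
Ice mass of Svalund: 2.959×10^14 kg; ice mass of Ostik: 4.520×10^17 kg.
Fraction required = 2.959×10^14 / 4.520×10^17 = 6.55×10^-4 → 0.0655 %.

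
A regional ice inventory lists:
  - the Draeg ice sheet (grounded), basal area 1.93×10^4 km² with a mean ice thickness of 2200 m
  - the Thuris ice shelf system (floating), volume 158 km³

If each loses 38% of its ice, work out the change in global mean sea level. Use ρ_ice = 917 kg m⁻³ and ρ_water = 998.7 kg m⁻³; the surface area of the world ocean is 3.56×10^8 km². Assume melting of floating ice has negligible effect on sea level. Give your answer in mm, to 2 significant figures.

≈ 42 mm

Draeg: ice volume = 1.93×10^4 km² × 2200 m = 4.246×10^4 km³; 0.38 × 4.246×10^4 × (917/998.7) = 1.481×10^4 km³ of water.
The Thuris ice shelf system is floating and already displaces its own weight of water, so its melt adds essentially nothing to sea level.
Total added water ≈ 1.481×10^13 m³ over 3.56×10^14 m² → Δh = 0.0416 m = 42 mm.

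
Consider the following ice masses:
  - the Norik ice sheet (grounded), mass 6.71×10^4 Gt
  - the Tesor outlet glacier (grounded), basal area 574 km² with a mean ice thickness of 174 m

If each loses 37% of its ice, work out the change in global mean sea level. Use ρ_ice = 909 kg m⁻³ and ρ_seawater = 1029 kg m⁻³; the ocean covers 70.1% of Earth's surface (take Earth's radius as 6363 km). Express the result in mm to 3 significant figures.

Norik: 0.37 × 6.71×10^4 Gt = 2.483×10^16 kg; dividing by ρ_w = 1029 kg m⁻³ gives 2.413×10^13 m³ of water.
Tesor: ice volume = 574 km² × 174 m = 99.88 km³; 0.37 × 99.88 × (909/1029) = 32.64 km³ of water.
Total added water ≈ 2.416×10^13 m³ over 3.57×10^14 m² → Δh = 0.0677 m = 67.7 mm.

≈ 67.7 mm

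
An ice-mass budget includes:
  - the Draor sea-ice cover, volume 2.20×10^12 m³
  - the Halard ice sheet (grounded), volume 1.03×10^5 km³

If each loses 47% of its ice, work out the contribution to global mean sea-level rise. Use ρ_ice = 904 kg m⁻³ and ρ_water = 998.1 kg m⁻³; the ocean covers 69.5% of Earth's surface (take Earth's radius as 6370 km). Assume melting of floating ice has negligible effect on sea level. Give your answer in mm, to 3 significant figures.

The Draor sea-ice cover is floating and already displaces its own weight of water, so its melt adds essentially nothing to sea level.
Halard: 0.47 × 1.03×10^5 km³ × (904/998.1) = 4.385×10^4 km³ of water.
Total added water ≈ 4.385×10^13 m³ over 3.54×10^14 m² → Δh = 0.124 m = 124 mm.

≈ 124 mm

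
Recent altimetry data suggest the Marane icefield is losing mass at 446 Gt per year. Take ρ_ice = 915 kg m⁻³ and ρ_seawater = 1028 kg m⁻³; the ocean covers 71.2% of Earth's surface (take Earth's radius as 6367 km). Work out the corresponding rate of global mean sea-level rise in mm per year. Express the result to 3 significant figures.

≈ 1.20 mm/yr

ρ_w = 1028 kg m⁻³. Annual water volume added = 446 Gt / ρ_w = 4.460×10^14 kg / 1028 kg m⁻³ = 4.339×10^11 m³.
Δh per year = 4.339×10^11 / 3.63×10^14 = 1.20×10^-3 m = 1.20 mm.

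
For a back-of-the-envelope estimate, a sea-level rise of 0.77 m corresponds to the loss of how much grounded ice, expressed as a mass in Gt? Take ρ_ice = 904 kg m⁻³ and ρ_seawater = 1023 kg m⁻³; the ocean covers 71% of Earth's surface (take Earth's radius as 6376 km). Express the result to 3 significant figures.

Required water volume = Δh × A = 0.77 m × 3.63×10^14 m² = 2.793×10^14 m³.
ρ_w = 1023 kg m⁻³, so the mass of water = 2.793×10^14 m³ × 1023 kg m⁻³ = 2.857×10^17 kg = 2.86×10^5 Gt (and the same mass of ice, by conservation).

≈ 2.86×10^5 Gt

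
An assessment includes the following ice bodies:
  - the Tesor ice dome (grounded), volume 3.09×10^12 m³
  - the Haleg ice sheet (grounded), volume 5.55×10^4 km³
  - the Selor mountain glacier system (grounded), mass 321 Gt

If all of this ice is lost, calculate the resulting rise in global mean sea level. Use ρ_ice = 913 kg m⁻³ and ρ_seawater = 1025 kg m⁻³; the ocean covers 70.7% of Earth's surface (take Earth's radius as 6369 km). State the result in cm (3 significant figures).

≈ 14.6 cm

Tesor: 3.09×10^12 m³ × (913/1025) = 2.752×10^12 m³ of water.
Haleg: 5.55×10^4 km³ × (913/1025) = 4.944×10^4 km³ of water.
Selor: 321 Gt = 3.210×10^14 kg; dividing by ρ_w = 1025 kg m⁻³ gives 3.132×10^11 m³ of water.
Total added water ≈ 5.250×10^13 m³ over 3.60×10^14 m² → Δh = 0.146 m = 14.6 cm.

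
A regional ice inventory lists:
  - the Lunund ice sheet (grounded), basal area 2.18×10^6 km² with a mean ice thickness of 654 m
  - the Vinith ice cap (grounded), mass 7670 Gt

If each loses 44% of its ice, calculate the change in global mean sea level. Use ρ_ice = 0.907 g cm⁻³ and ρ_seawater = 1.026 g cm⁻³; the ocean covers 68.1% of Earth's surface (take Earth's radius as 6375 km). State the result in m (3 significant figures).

Lunund: ice volume = 2.18×10^6 km² × 654 m = 1.426×10^6 km³; 0.44 × 1.426×10^6 × (907/1026) = 5.546×10^5 km³ of water.
Vinith: 0.44 × 7670 Gt = 3.375×10^15 kg; dividing by ρ_w = 1.026 g cm⁻³ = 1026 kg m⁻³ gives 3.289×10^12 m³ of water.
Total added water ≈ 5.578×10^14 m³ over 3.48×10^14 m² → Δh = 1.60 m.

≈ 1.60 m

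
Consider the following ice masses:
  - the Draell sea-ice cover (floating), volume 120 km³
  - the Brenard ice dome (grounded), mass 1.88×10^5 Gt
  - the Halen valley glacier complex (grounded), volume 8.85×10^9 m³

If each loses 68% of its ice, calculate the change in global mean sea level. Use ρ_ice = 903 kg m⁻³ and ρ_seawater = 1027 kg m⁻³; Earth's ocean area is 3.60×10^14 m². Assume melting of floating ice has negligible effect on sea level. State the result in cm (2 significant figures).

The Draell sea-ice cover is floating and already displaces its own weight of water, so its melt adds essentially nothing to sea level.
Brenard: 0.68 × 1.88×10^5 Gt = 1.278×10^17 kg; dividing by ρ_w = 1027 kg m⁻³ gives 1.245×10^14 m³ of water.
Halen: 0.68 × 8.85×10^9 m³ × (903/1027) = 5.291×10^9 m³ of water.
Total added water ≈ 1.245×10^14 m³ over 3.60×10^14 m² → Δh = 0.346 m = 35 cm.

≈ 35 cm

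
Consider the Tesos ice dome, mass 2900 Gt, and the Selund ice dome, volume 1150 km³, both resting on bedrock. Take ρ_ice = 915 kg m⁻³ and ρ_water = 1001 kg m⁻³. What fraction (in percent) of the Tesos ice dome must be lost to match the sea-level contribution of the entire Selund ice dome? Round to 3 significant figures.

≈ 36.3 %

Equal sea-level rise means equal mass of meltwater, i.e. equal mass of ice lost.
Ice mass of Selund: 1.052×10^15 kg; ice mass of Tesos: 2.900×10^15 kg.
Fraction required = 1.052×10^15 / 2.900×10^15 = 0.363 → 36.3 %.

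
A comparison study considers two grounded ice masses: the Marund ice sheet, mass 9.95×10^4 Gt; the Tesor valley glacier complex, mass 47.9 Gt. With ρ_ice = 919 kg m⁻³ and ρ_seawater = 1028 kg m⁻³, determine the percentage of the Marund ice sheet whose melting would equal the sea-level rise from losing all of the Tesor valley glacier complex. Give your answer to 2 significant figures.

Equal sea-level rise means equal mass of meltwater, i.e. equal mass of ice lost.
Ice mass of Tesor: 4.790×10^13 kg; ice mass of Marund: 9.950×10^16 kg.
Fraction required = 4.790×10^13 / 9.950×10^16 = 4.81×10^-4 → 0.048 %.

≈ 0.048 %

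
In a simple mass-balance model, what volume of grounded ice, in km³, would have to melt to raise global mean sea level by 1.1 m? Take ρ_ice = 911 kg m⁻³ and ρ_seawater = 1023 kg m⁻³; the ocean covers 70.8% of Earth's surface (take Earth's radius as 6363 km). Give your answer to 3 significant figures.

Required water volume = Δh × A = 1.1 m × 3.60×10^14 m² = 3.962×10^14 m³ = 3.962×10^5 km³.
Ice volume = water volume × ρ_w/ρ_ice = 3.962×10^5 × 1023/911 = 4.45×10^5 km³.

≈ 4.45×10^5 km³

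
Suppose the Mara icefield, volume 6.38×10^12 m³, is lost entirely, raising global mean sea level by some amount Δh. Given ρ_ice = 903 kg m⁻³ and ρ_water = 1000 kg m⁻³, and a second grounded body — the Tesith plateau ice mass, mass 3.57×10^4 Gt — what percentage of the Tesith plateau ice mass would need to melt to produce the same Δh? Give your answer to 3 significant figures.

Equal sea-level rise means equal mass of meltwater, i.e. equal mass of ice lost.
Ice mass of Mara: 5.761×10^15 kg; ice mass of Tesith: 3.570×10^16 kg.
Fraction required = 5.761×10^15 / 3.570×10^16 = 0.161 → 16.1 %.

≈ 16.1 %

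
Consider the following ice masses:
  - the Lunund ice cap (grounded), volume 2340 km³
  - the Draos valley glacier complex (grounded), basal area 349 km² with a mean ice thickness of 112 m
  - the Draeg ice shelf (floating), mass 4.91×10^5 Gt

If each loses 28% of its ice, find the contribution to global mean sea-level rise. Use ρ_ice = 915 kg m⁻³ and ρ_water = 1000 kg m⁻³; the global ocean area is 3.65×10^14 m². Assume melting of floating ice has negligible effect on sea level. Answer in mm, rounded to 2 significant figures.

≈ 1.7 mm

Lunund: 0.28 × 2340 km³ × (915/1000) = 599.5 km³ of water.
Draos: ice volume = 349 km² × 112 m = 39.09 km³; 0.28 × 39.09 × (915/1000) = 10.01 km³ of water.
The Draeg ice shelf is floating and already displaces its own weight of water, so its melt adds essentially nothing to sea level.
Total added water ≈ 6.095×10^11 m³ over 3.65×10^14 m² → Δh = 1.67×10^-3 m = 1.7 mm.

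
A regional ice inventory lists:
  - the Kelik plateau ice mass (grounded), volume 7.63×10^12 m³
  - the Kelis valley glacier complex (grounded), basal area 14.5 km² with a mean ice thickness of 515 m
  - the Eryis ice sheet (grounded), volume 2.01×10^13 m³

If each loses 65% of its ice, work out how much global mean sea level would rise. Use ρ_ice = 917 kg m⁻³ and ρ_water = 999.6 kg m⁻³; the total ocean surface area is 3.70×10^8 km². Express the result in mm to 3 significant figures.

Kelik: 0.65 × 7.63×10^12 m³ × (917/999.6) = 4.550×10^12 m³ of water.
Kelis: ice volume = 14.5 km² × 515 m = 7.468 km³; 0.65 × 7.468 × (917/999.6) = 4.453 km³ of water.
Eryis: 0.65 × 2.01×10^13 m³ × (917/999.6) = 1.199×10^13 m³ of water.
Total added water ≈ 1.654×10^13 m³ over 3.70×10^14 m² → Δh = 0.0447 m = 44.7 mm.

≈ 44.7 mm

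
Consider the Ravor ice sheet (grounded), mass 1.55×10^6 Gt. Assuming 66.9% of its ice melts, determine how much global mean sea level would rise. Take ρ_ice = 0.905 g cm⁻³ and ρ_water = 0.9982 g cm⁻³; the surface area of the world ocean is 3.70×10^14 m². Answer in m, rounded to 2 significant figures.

≈ 2.8 m

Ravor: 0.669 × 1.55×10^6 Gt = 1.037×10^18 kg; dividing by ρ_w = 0.9982 g cm⁻³ = 998.2 kg m⁻³ gives 1.039×10^15 m³ of water.
Spread over 3.70×10^14 m² of ocean, Δh = 1.039×10^15 / 3.70×10^14 = 2.81 m.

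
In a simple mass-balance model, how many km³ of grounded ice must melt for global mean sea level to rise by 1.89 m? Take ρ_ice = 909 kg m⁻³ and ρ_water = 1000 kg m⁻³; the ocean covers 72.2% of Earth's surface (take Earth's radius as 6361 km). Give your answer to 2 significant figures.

≈ 7.6×10^5 km³

Required water volume = Δh × A = 1.89 m × 3.67×10^14 m² = 6.938×10^14 m³ = 6.938×10^5 km³.
Ice volume = water volume × ρ_w/ρ_ice = 6.938×10^5 × 1000/909 = 7.6×10^5 km³.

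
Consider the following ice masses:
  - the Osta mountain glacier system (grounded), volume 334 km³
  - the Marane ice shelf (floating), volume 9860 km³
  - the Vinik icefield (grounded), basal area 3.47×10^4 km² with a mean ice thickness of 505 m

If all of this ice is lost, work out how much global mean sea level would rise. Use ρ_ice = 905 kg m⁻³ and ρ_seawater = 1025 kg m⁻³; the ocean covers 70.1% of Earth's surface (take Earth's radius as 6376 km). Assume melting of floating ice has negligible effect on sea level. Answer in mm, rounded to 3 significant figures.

≈ 44.0 mm

Osta: 334 km³ × (905/1025) = 294.9 km³ of water.
The Marane ice shelf is floating and already displaces its own weight of water, so its melt adds essentially nothing to sea level.
Vinik: ice volume = 3.47×10^4 km² × 505 m = 1.752×10^4 km³; 1.752×10^4 × (905/1025) = 1.547×10^4 km³ of water.
Total added water ≈ 1.577×10^13 m³ over 3.58×10^14 m² → Δh = 0.0440 m = 44.0 mm.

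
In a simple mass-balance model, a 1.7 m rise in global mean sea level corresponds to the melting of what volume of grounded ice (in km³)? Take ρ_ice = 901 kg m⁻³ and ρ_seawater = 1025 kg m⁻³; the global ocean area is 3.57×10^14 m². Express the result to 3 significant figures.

≈ 6.90×10^5 km³

Required water volume = Δh × A = 1.7 m × 3.57×10^14 m² = 6.069×10^14 m³ = 6.069×10^5 km³.
Ice volume = water volume × ρ_w/ρ_ice = 6.069×10^5 × 1025/901 = 6.90×10^5 km³.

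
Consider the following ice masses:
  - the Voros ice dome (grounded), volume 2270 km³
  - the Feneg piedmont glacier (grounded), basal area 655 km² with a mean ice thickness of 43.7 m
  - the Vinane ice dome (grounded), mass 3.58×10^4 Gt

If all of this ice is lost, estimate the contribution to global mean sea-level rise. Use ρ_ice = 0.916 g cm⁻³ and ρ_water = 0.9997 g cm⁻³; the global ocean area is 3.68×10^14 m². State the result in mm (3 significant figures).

≈ 103 mm

Voros: 2270 km³ × (916/999.7) = 2080 km³ of water.
Feneg: ice volume = 655 km² × 43.7 m = 28.62 km³; 28.62 × (916/999.7) = 26.23 km³ of water.
Vinane: 3.58×10^4 Gt = 3.580×10^16 kg; dividing by ρ_w = 0.9997 g cm⁻³ = 999.7 kg m⁻³ gives 3.581×10^13 m³ of water.
Total added water ≈ 3.792×10^13 m³ over 3.68×10^14 m² → Δh = 0.103 m = 103 mm.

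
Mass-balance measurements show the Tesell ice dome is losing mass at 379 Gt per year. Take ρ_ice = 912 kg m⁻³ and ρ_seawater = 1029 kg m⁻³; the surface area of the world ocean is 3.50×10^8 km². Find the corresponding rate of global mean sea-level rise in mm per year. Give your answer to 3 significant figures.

≈ 1.05 mm/yr

ρ_w = 1029 kg m⁻³. Annual water volume added = 379 Gt / ρ_w = 3.790×10^14 kg / 1029 kg m⁻³ = 3.683×10^11 m³.
Δh per year = 3.683×10^11 / 3.50×10^14 = 1.05×10^-3 m = 1.05 mm.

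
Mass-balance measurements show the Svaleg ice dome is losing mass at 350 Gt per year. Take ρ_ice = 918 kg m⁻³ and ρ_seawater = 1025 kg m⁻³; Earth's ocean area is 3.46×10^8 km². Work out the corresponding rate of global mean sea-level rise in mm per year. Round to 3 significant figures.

ρ_w = 1025 kg m⁻³. Annual water volume added = 350 Gt / ρ_w = 3.500×10^14 kg / 1025 kg m⁻³ = 3.415×10^11 m³.
Δh per year = 3.415×10^11 / 3.46×10^14 = 9.87×10^-4 m = 0.987 mm.

≈ 0.987 mm/yr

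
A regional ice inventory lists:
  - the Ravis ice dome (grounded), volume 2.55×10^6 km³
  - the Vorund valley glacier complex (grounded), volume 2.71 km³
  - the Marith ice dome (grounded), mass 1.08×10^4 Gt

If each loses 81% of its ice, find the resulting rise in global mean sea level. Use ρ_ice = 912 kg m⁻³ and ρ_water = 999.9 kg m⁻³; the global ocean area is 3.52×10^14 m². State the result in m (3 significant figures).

≈ 5.38 m

Ravis: 0.81 × 2.55×10^6 km³ × (912/999.9) = 1.884×10^6 km³ of water.
Vorund: 0.81 × 2.71 km³ × (912/999.9) = 2.002 km³ of water.
Marith: 0.81 × 1.08×10^4 Gt = 8.748×10^15 kg; dividing by ρ_w = 999.9 kg m⁻³ gives 8.749×10^12 m³ of water.
Total added water ≈ 1.893×10^15 m³ over 3.52×10^14 m² → Δh = 5.38 m.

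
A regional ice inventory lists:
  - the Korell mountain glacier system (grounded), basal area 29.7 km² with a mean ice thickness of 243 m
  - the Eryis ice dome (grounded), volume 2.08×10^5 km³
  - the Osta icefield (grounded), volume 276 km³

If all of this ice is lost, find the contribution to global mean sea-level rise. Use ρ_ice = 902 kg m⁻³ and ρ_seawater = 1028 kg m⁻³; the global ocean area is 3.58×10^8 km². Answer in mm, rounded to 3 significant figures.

Korell: ice volume = 29.7 km² × 243 m = 7.217 km³; 7.217 × (902/1028) = 6.333 km³ of water.
Eryis: 2.08×10^5 km³ × (902/1028) = 1.825×10^5 km³ of water.
Osta: 276 km³ × (902/1028) = 242.2 km³ of water.
Total added water ≈ 1.828×10^14 m³ over 3.58×10^14 m² → Δh = 0.510 m = 510 mm.

≈ 510 mm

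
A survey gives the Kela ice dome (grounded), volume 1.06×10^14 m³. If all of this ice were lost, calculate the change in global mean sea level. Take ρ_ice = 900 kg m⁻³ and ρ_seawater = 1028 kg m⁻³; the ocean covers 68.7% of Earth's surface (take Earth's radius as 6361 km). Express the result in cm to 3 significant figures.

≈ 26.6 cm

Kela: 1.06×10^14 m³ × (900/1028) = 9.280×10^13 m³ of water.
Spread over 3.49×10^14 m² of ocean, Δh = 9.280×10^13 / 3.49×10^14 = 0.266 m = 26.6 cm.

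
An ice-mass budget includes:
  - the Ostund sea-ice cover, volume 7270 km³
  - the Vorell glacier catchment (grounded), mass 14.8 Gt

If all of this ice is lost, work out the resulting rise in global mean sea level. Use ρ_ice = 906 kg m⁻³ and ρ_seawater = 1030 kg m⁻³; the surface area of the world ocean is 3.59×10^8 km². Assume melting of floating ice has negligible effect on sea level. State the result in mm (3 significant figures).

The Ostund sea-ice cover is floating and already displaces its own weight of water, so its melt adds essentially nothing to sea level.
Vorell: 14.8 Gt = 1.480×10^13 kg; dividing by ρ_w = 1030 kg m⁻³ gives 1.437×10^10 m³ of water.
Total added water ≈ 1.437×10^10 m³ over 3.59×10^14 m² → Δh = 4.00×10^-5 m = 0.0400 mm.

≈ 0.0400 mm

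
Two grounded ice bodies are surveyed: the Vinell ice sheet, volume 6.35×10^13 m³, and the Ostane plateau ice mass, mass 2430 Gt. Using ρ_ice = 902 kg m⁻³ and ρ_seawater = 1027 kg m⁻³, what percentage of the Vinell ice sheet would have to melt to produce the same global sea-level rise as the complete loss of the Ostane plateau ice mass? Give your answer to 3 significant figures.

Equal sea-level rise means equal mass of meltwater, i.e. equal mass of ice lost.
Ice mass of Ostane: 2.430×10^15 kg; ice mass of Vinell: 5.728×10^16 kg.
Fraction required = 2.430×10^15 / 5.728×10^16 = 0.0424 → 4.24 %.

≈ 4.24 %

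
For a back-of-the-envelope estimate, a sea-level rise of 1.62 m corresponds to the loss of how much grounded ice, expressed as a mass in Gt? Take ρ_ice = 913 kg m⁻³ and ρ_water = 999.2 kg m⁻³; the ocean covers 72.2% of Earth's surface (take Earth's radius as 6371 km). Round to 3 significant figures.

≈ 5.96×10^5 Gt

Required water volume = Δh × A = 1.62 m × 3.68×10^14 m² = 5.966×10^14 m³.
ρ_w = 999.2 kg m⁻³, so the mass of water = 5.966×10^14 m³ × 999.2 kg m⁻³ = 5.961×10^17 kg = 5.96×10^5 Gt (and the same mass of ice, by conservation).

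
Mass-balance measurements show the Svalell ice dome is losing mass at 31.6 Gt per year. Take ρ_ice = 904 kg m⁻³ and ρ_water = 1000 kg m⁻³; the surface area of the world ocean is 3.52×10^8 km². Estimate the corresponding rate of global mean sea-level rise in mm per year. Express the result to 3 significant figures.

ρ_w = 1000 kg m⁻³. Annual water volume added = 31.6 Gt / ρ_w = 3.160×10^13 kg / 1000 kg m⁻³ = 3.160×10^10 m³.
Δh per year = 3.160×10^10 / 3.52×10^14 = 8.98×10^-5 m = 0.0898 mm.

≈ 0.0898 mm/yr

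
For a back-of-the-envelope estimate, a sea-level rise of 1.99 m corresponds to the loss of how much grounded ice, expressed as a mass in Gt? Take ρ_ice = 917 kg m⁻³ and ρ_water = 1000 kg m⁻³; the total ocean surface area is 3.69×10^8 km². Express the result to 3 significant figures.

≈ 7.34×10^5 Gt

Required water volume = Δh × A = 1.99 m × 3.69×10^14 m² = 7.343×10^14 m³.
ρ_w = 1000 kg m⁻³, so the mass of water = 7.343×10^14 m³ × 1000 kg m⁻³ = 7.343×10^17 kg = 7.34×10^5 Gt (and the same mass of ice, by conservation).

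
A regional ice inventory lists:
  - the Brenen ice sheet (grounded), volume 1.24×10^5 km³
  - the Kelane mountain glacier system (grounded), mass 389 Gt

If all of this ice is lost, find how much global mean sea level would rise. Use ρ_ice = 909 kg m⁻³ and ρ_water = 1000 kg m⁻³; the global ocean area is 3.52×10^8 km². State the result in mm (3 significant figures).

≈ 321 mm

Brenen: 1.24×10^5 km³ × (909/1000) = 1.127×10^5 km³ of water.
Kelane: 389 Gt = 3.890×10^14 kg; dividing by ρ_w = 1000 kg m⁻³ gives 3.890×10^11 m³ of water.
Total added water ≈ 1.131×10^14 m³ over 3.52×10^14 m² → Δh = 0.321 m = 321 mm.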